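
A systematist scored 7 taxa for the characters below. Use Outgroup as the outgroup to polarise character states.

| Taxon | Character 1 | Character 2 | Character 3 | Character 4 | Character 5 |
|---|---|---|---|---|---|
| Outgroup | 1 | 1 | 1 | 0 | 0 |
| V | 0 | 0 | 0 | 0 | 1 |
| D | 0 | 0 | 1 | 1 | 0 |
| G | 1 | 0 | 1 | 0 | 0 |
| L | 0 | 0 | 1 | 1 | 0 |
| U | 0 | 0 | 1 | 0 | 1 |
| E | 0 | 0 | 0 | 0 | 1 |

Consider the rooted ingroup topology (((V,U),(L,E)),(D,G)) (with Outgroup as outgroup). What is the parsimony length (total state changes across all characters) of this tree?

9

Map each character onto (((V,U),(L,E)),(D,G)) (rooted by Outgroup) and count the minimum state changes it requires (Fitch parsimony):
Character 1: 2; Character 2: 1; Character 3: 2; Character 4: 2; Character 5: 2.
Total tree length = 9.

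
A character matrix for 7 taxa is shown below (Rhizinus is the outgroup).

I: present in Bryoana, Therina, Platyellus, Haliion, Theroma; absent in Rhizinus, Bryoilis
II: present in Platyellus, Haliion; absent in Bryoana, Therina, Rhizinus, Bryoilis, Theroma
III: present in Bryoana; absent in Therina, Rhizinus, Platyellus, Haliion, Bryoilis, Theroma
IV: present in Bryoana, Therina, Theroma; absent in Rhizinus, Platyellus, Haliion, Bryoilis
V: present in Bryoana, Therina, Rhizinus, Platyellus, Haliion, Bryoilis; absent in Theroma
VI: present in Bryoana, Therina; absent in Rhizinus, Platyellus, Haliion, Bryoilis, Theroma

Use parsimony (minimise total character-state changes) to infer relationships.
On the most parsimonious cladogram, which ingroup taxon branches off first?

Character polarity is set by the outgroup: the derived state is whichever differs from the outgroup's state, so for V the derived state is 'absent', and for the remaining characters it is 'present'.
Only Bryoana, Haliion, Platyellus, Therina, and Theroma show the derived state 'present' for I, supporting them as a clade.
II: derived state 'present' in Haliion and Platyellus only — synapomorphy for {Haliion, Platyellus}.
III (derived state 'present') is unique to Bryoana (autapomorphy; uninformative for grouping).
IV (derived state 'present') is shared by Bryoana, Therina, and Theroma — a synapomorphy uniting that clade.
V (derived state 'absent') is unique to Theroma (autapomorphy; uninformative for grouping).
VI: derived state 'present' in Bryoana and Therina only — synapomorphy for {Bryoana, Therina}.
Most parsimonious ingroup topology: ((((Bryoana,Therina),Theroma),(Haliion,Platyellus)),Bryoilis).
Bryoilis is sister to the clade containing all other ingroup taxa, so it is the earliest-diverging (most basal) ingroup lineage.

Bryoilis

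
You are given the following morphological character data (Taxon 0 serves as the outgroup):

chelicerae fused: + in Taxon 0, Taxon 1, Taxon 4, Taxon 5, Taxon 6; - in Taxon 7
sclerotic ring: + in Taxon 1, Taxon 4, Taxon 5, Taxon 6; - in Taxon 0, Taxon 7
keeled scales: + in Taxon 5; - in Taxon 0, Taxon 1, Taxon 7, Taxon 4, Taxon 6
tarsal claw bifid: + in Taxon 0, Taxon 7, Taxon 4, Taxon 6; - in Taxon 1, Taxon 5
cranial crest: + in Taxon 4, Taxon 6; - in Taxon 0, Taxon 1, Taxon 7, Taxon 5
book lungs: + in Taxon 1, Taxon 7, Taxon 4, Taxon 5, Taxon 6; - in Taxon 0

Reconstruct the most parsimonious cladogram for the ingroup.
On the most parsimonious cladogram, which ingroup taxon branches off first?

Character polarity is set by the outgroup: the derived state is whichever differs from the outgroup's state, so for chelicerae fused, tarsal claw bifid the derived state is '-', and for the remaining characters it is '+'.
chelicerae fused: derived state '-' in Taxon 7 only — an autapomorphy, so it tells us nothing about relationships among taxa.
sclerotic ring (derived state '+') is shared by Taxon 1, Taxon 4, Taxon 5, and Taxon 6 — a synapomorphy uniting that clade.
keeled scales (derived state '+') is unique to Taxon 5 (autapomorphy; uninformative for grouping).
tarsal claw bifid (derived state '-') is shared by Taxon 1 and Taxon 5 — a synapomorphy uniting that clade.
Only Taxon 4 and Taxon 6 show the derived state '+' for cranial crest, supporting them as a clade.
All ingroup taxa share the derived state '+' for book lungs; it defines the ingroup but does not resolve relationships within it.
Most parsimonious ingroup topology: (((Taxon 1,Taxon 5),(Taxon 4,Taxon 6)),Taxon 7).
Taxon 7 is sister to the clade containing all other ingroup taxa, so it is the earliest-diverging (most basal) ingroup lineage.

Taxon 7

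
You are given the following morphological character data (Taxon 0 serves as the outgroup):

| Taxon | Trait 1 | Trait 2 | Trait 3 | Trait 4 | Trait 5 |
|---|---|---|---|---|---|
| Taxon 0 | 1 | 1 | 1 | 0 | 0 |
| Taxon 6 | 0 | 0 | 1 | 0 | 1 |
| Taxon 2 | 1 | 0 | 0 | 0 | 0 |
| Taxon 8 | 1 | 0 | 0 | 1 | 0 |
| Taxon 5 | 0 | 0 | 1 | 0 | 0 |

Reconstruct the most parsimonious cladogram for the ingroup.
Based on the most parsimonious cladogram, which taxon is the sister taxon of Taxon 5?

Taxon 6

Character polarity is set by the outgroup: the derived state is whichever differs from the outgroup's state, so for Trait 1, Trait 2, Trait 3 the derived state is '0', and for the remaining characters it is '1'.
Trait 1 (derived state '0') is shared by Taxon 5 and Taxon 6 — a synapomorphy uniting that clade.
Trait 2 (derived state '0') is shared by all ingroup taxa — unites the whole ingroup.
Trait 3: derived state '0' in Taxon 2 and Taxon 8 only — synapomorphy for {Taxon 2, Taxon 8}.
Trait 4: derived state '1' in Taxon 8 only — an autapomorphy, so it tells us nothing about relationships among taxa.
Trait 5 (derived state '1') is unique to Taxon 6 (autapomorphy; uninformative for grouping).
Most parsimonious ingroup topology: ((Taxon 6,Taxon 5),(Taxon 2,Taxon 8)).
Taxon 5 and Taxon 6 form a cherry on this tree, so they are sister taxa.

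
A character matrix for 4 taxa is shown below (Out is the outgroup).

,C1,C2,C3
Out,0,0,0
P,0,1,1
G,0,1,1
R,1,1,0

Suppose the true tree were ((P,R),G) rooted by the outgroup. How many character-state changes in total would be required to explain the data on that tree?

Map each character onto ((P,R),G) (rooted by Out) and count the minimum state changes it requires (Fitch parsimony):
C1: 1; C2: 1; C3: 2.
Total tree length = 4.

4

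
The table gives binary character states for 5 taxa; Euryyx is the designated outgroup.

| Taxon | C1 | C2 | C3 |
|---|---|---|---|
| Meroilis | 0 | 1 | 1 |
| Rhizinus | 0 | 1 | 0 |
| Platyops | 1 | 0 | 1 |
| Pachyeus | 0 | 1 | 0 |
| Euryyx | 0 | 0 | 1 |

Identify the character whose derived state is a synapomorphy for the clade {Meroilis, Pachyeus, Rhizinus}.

C2

Character polarity is set by the outgroup: the derived state is whichever differs from the outgroup's state, so for C3 the derived state is '0', and for the remaining characters it is '1'.
C1 (derived state '1') is unique to Platyops (autapomorphy; uninformative for grouping).
C2: derived state '1' in Meroilis, Pachyeus, and Rhizinus only — synapomorphy for {Meroilis, Pachyeus, Rhizinus}.
C3: derived state '0' in Pachyeus and Rhizinus only — synapomorphy for {Pachyeus, Rhizinus}.
Most parsimonious ingroup topology: (((Pachyeus,Rhizinus),Meroilis),Platyops).
The clade {Meroilis, Pachyeus, Rhizinus} is supported by C2: its derived state '1' occurs in exactly those taxa and in no other taxon (including the outgroup).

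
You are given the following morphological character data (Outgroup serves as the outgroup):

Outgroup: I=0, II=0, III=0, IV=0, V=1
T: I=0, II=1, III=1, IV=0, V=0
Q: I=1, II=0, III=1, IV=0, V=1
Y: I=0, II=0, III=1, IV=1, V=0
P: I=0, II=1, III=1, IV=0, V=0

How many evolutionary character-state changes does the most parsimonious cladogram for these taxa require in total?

5

Character polarity is set by the outgroup: the derived state is whichever differs from the outgroup's state, so for V the derived state is '0', and for the remaining characters it is '1'.
I: derived state '1' in Q only — an autapomorphy, so it tells us nothing about relationships among taxa.
II (derived state '1') is shared by P and T — a synapomorphy uniting that clade.
III (derived state '1') is shared by all ingroup taxa — unites the whole ingroup.
IV (derived state '1') is unique to Y (autapomorphy; uninformative for grouping).
Only P, T, and Y show the derived state '0' for V, supporting them as a clade.
Most parsimonious ingroup topology: (((T,P),Y),Q).
Changes per character on this tree: I: 1; II: 1; III: 1; IV: 1; V: 1.
Total = 5.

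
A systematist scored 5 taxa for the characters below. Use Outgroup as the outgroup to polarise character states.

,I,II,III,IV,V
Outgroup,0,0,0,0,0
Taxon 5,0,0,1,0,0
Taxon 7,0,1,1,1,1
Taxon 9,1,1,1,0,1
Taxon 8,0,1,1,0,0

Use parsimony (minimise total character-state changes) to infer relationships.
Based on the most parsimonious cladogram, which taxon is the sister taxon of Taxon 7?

The outgroup has state '0' for every character, so '1' is the derived state throughout.
I: derived state '1' in Taxon 9 only — an autapomorphy, so it tells us nothing about relationships among taxa.
II (derived state '1') is shared by Taxon 7, Taxon 8, and Taxon 9 — a synapomorphy uniting that clade.
All ingroup taxa share the derived state '1' for III; it defines the ingroup but does not resolve relationships within it.
IV (derived state '1') is unique to Taxon 7 (autapomorphy; uninformative for grouping).
Only Taxon 7 and Taxon 9 show the derived state '1' for V, supporting them as a clade.
Most parsimonious ingroup topology: (Taxon 5,((Taxon 7,Taxon 9),Taxon 8)).
Taxon 7 and Taxon 9 form a cherry on this tree, so they are sister taxa.

Taxon 9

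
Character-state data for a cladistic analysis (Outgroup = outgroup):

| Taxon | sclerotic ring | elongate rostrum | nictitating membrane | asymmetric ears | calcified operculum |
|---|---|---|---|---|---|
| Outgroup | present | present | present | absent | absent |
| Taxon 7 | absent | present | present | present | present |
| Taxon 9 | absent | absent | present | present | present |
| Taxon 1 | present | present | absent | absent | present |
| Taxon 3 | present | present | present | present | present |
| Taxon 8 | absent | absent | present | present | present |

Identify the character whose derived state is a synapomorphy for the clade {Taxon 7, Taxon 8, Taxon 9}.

Character polarity is set by the outgroup: the derived state is whichever differs from the outgroup's state, so for sclerotic ring, elongate rostrum, nictitating membrane the derived state is 'absent', and for the remaining characters it is 'present'.
sclerotic ring (derived state 'absent') is shared by Taxon 7, Taxon 8, and Taxon 9 — a synapomorphy uniting that clade.
elongate rostrum (derived state 'absent') is shared by Taxon 8 and Taxon 9 — a synapomorphy uniting that clade.
nictitating membrane: derived state 'absent' in Taxon 1 only — an autapomorphy, so it tells us nothing about relationships among taxa.
asymmetric ears (derived state 'present') is shared by Taxon 3, Taxon 7, Taxon 8, and Taxon 9 — a synapomorphy uniting that clade.
calcified operculum (derived state 'present') is shared by all ingroup taxa — unites the whole ingroup.
Most parsimonious ingroup topology: (((Taxon 7,(Taxon 9,Taxon 8)),Taxon 3),Taxon 1).
The clade {Taxon 7, Taxon 8, Taxon 9} is supported by sclerotic ring: its derived state 'absent' occurs in exactly those taxa and in no other taxon (including the outgroup).

sclerotic ring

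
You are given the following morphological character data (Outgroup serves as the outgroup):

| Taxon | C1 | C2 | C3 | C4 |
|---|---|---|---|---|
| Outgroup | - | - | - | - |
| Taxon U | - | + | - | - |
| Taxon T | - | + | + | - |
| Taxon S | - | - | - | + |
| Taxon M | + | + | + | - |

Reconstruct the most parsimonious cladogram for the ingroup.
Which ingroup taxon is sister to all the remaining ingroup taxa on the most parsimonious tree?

Taxon S

The outgroup has state '-' for every character, so '+' is the derived state throughout.
C1: derived state '+' in Taxon M only — an autapomorphy, so it tells us nothing about relationships among taxa.
C2: derived state '+' in Taxon M, Taxon T, and Taxon U only — synapomorphy for {Taxon M, Taxon T, Taxon U}.
Only Taxon M and Taxon T show the derived state '+' for C3, supporting them as a clade.
C4 (derived state '+') is unique to Taxon S (autapomorphy; uninformative for grouping).
Most parsimonious ingroup topology: ((Taxon U,(Taxon T,Taxon M)),Taxon S).
Taxon S is sister to the clade containing all other ingroup taxa, so it is the earliest-diverging (most basal) ingroup lineage.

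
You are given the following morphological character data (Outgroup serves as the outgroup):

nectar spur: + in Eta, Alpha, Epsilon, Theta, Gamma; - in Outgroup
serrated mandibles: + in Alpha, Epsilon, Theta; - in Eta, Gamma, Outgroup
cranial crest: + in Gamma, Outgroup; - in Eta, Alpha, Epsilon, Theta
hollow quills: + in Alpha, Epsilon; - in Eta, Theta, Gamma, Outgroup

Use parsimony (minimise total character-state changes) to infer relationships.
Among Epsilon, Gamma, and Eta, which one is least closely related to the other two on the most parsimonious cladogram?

Character polarity is set by the outgroup: the derived state is whichever differs from the outgroup's state, so for cranial crest the derived state is '-', and for the remaining characters it is '+'.
nectar spur (derived state '+') is shared by all ingroup taxa — unites the whole ingroup.
serrated mandibles (derived state '+') is shared by Alpha, Epsilon, and Theta — a synapomorphy uniting that clade.
cranial crest (derived state '-') is shared by Alpha, Epsilon, Eta, and Theta — a synapomorphy uniting that clade.
hollow quills (derived state '+') is shared by Alpha and Epsilon — a synapomorphy uniting that clade.
Most parsimonious ingroup topology: (((Theta,(Epsilon,Alpha)),Eta),Gamma).
Epsilon and Eta share a more recent common ancestor with each other than either does with Gamma, so Gamma is the least closely related of the three.

Gamma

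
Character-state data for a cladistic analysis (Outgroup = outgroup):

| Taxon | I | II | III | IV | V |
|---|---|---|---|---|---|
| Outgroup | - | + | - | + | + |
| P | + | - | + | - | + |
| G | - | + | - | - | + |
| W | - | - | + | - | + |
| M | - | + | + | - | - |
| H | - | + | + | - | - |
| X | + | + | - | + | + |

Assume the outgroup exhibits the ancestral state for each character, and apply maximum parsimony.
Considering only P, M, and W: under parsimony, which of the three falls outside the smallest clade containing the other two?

M

Character polarity is set by the outgroup: the derived state is whichever differs from the outgroup's state, so for II, IV, V the derived state is '-', and for the remaining characters it is '+'.
I groups P and X, which is incompatible with the clades supported by the remaining characters; treating it as convergent (homoplasy) costs fewer steps than any alternative tree.
Only P and W show the derived state '-' for II, supporting them as a clade.
Only H, M, P, and W show the derived state '+' for III, supporting them as a clade.
Only G, H, M, P, and W show the derived state '-' for IV, supporting them as a clade.
V: derived state '-' in H and M only — synapomorphy for {H, M}.
Most parsimonious ingroup topology: ((((P,W),(M,H)),G),X).
W and P share a more recent common ancestor with each other than either does with M, so M is the least closely related of the three.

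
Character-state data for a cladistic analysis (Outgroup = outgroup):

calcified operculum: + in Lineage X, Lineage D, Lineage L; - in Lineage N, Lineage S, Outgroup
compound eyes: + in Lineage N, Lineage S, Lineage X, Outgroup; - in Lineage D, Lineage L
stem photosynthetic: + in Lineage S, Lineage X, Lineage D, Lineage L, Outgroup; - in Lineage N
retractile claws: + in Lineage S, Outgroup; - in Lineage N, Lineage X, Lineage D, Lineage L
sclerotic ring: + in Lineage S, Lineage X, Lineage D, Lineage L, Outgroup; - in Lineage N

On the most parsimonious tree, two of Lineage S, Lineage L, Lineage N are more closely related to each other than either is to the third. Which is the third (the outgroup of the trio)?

Lineage S

Character polarity is set by the outgroup: the derived state is whichever differs from the outgroup's state, so for compound eyes, stem photosynthetic, retractile claws, sclerotic ring the derived state is '-', and for the remaining characters it is '+'.
calcified operculum (derived state '+') is shared by Lineage D, Lineage L, and Lineage X — a synapomorphy uniting that clade.
compound eyes: derived state '-' in Lineage D and Lineage L only — synapomorphy for {Lineage D, Lineage L}.
stem photosynthetic: derived state '-' in Lineage N only — an autapomorphy, so it tells us nothing about relationships among taxa.
Only Lineage D, Lineage L, Lineage N, and Lineage X show the derived state '-' for retractile claws, supporting them as a clade.
sclerotic ring: derived state '-' in Lineage N only — an autapomorphy, so it tells us nothing about relationships among taxa.
Most parsimonious ingroup topology: (((Lineage X,(Lineage D,Lineage L)),Lineage N),Lineage S).
Lineage N and Lineage L share a more recent common ancestor with each other than either does with Lineage S, so Lineage S is the least closely related of the three.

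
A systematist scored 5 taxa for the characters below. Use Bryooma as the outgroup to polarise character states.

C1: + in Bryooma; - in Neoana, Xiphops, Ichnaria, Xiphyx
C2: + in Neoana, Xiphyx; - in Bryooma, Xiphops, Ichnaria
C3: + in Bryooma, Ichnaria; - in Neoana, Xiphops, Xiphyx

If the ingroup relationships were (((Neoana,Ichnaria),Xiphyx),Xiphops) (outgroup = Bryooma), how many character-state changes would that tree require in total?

5

Map each character onto (((Neoana,Ichnaria),Xiphyx),Xiphops) (rooted by Bryooma) and count the minimum state changes it requires (Fitch parsimony):
C1: 1; C2: 2; C3: 2.
Total tree length = 5.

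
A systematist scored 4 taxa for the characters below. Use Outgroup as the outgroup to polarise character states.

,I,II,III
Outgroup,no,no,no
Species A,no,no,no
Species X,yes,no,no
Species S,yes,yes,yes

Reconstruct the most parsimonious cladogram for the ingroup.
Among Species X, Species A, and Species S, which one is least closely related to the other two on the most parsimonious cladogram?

The outgroup has state 'no' for every character, so 'yes' is the derived state throughout.
Only Species S and Species X show the derived state 'yes' for I, supporting them as a clade.
II: derived state 'yes' in Species S only — an autapomorphy, so it tells us nothing about relationships among taxa.
III (derived state 'yes') is unique to Species S (autapomorphy; uninformative for grouping).
Most parsimonious ingroup topology: (Species A,(Species X,Species S)).
Species X and Species S share a more recent common ancestor with each other than either does with Species A, so Species A is the least closely related of the three.

Species A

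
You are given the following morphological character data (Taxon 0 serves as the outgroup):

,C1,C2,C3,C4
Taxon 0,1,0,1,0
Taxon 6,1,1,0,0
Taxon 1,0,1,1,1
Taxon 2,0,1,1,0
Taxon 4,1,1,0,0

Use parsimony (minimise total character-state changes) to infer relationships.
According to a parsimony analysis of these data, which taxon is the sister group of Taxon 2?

Character polarity is set by the outgroup: the derived state is whichever differs from the outgroup's state, so for C1, C3 the derived state is '0', and for the remaining characters it is '1'.
C1 (derived state '0') is shared by Taxon 1 and Taxon 2 — a synapomorphy uniting that clade.
C2 (derived state '1') is shared by all ingroup taxa — unites the whole ingroup.
C3 (derived state '0') is shared by Taxon 4 and Taxon 6 — a synapomorphy uniting that clade.
C4 (derived state '1') is unique to Taxon 1 (autapomorphy; uninformative for grouping).
Most parsimonious ingroup topology: ((Taxon 6,Taxon 4),(Taxon 1,Taxon 2)).
Taxon 2 and Taxon 1 form a cherry on this tree, so they are sister taxa.

Taxon 1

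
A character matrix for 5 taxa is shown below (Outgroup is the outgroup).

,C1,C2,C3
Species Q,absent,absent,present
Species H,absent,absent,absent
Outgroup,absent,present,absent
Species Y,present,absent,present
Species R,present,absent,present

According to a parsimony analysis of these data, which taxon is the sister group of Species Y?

Character polarity is set by the outgroup: the derived state is whichever differs from the outgroup's state, so for C2 the derived state is 'absent', and for the remaining characters it is 'present'.
Only Species R and Species Y show the derived state 'present' for C1, supporting them as a clade.
All ingroup taxa share the derived state 'absent' for C2; it defines the ingroup but does not resolve relationships within it.
C3 (derived state 'present') is shared by Species Q, Species R, and Species Y — a synapomorphy uniting that clade.
Most parsimonious ingroup topology: ((Species Q,(Species R,Species Y)),Species H).
Species Y and Species R form a cherry on this tree, so they are sister taxa.

Species R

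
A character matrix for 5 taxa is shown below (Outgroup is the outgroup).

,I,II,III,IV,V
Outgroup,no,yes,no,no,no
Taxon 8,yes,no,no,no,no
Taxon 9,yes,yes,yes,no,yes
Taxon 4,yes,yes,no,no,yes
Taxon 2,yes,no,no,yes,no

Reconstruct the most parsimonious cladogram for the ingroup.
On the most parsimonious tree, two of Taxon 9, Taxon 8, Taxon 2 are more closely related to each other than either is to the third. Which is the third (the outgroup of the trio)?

Taxon 9

Character polarity is set by the outgroup: the derived state is whichever differs from the outgroup's state, so for II the derived state is 'no', and for the remaining characters it is 'yes'.
All ingroup taxa share the derived state 'yes' for I; it defines the ingroup but does not resolve relationships within it.
II: derived state 'no' in Taxon 2 and Taxon 8 only — synapomorphy for {Taxon 2, Taxon 8}.
III (derived state 'yes') is unique to Taxon 9 (autapomorphy; uninformative for grouping).
IV (derived state 'yes') is unique to Taxon 2 (autapomorphy; uninformative for grouping).
V (derived state 'yes') is shared by Taxon 4 and Taxon 9 — a synapomorphy uniting that clade.
Most parsimonious ingroup topology: ((Taxon 8,Taxon 2),(Taxon 9,Taxon 4)).
Taxon 2 and Taxon 8 share a more recent common ancestor with each other than either does with Taxon 9, so Taxon 9 is the least closely related of the three.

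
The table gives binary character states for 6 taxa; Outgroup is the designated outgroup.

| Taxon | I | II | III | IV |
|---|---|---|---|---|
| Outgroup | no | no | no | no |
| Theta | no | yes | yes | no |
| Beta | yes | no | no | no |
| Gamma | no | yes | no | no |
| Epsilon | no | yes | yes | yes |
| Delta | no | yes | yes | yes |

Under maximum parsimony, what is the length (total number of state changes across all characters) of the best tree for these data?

4

The outgroup has state 'no' for every character, so 'yes' is the derived state throughout.
I (derived state 'yes') is unique to Beta (autapomorphy; uninformative for grouping).
Only Delta, Epsilon, Gamma, and Theta show the derived state 'yes' for II, supporting them as a clade.
III: derived state 'yes' in Delta, Epsilon, and Theta only — synapomorphy for {Delta, Epsilon, Theta}.
Only Delta and Epsilon show the derived state 'yes' for IV, supporting them as a clade.
Most parsimonious ingroup topology: (((Theta,(Epsilon,Delta)),Gamma),Beta).
Changes per character on this tree: I: 1; II: 1; III: 1; IV: 1.
Total = 4.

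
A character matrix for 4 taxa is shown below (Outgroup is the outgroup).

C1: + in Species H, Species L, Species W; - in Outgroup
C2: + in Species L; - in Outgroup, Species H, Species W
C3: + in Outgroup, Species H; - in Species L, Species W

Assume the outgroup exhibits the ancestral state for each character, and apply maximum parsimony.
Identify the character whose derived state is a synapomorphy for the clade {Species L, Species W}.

C3

Character polarity is set by the outgroup: the derived state is whichever differs from the outgroup's state, so for C3 the derived state is '-', and for the remaining characters it is '+'.
C1 (derived state '+') is shared by all ingroup taxa — unites the whole ingroup.
C2: derived state '+' in Species L only — an autapomorphy, so it tells us nothing about relationships among taxa.
C3: derived state '-' in Species L and Species W only — synapomorphy for {Species L, Species W}.
Most parsimonious ingroup topology: (Species H,(Species L,Species W)).
The clade {Species L, Species W} is supported by C3: its derived state '-' occurs in exactly those taxa and in no other taxon (including the outgroup).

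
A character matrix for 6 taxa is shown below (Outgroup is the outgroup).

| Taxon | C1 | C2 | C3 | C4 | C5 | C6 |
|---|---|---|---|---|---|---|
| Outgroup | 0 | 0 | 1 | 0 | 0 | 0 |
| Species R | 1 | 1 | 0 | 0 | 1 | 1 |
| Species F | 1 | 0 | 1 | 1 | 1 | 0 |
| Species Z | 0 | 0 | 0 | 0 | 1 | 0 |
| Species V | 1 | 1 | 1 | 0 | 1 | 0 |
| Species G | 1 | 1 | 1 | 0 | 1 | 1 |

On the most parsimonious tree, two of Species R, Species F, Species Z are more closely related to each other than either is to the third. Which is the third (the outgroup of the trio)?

Species Z

Character polarity is set by the outgroup: the derived state is whichever differs from the outgroup's state, so for C3 the derived state is '0', and for the remaining characters it is '1'.
C1 (derived state '1') is shared by Species F, Species G, Species R, and Species V — a synapomorphy uniting that clade.
C2: derived state '1' in Species G, Species R, and Species V only — synapomorphy for {Species G, Species R, Species V}.
C3 groups Species R and Species Z, which is incompatible with the clades supported by the remaining characters; treating it as convergent (homoplasy) costs fewer steps than any alternative tree.
C4: derived state '1' in Species F only — an autapomorphy, so it tells us nothing about relationships among taxa.
C5 (derived state '1') is shared by all ingroup taxa — unites the whole ingroup.
Only Species G and Species R show the derived state '1' for C6, supporting them as a clade.
Most parsimonious ingroup topology: ((((Species R,Species G),Species V),Species F),Species Z).
Species R and Species F share a more recent common ancestor with each other than either does with Species Z, so Species Z is the least closely related of the three.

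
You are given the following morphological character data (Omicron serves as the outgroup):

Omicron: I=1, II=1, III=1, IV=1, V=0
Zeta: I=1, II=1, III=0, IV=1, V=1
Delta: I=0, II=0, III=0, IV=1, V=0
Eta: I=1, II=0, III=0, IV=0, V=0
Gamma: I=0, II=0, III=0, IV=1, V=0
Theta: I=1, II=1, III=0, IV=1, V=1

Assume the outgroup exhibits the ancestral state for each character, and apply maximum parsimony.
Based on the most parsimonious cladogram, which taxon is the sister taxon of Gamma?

Delta

Character polarity is set by the outgroup: the derived state is whichever differs from the outgroup's state, so for I, II, III, IV the derived state is '0', and for the remaining characters it is '1'.
I (derived state '0') is shared by Delta and Gamma — a synapomorphy uniting that clade.
II (derived state '0') is shared by Delta, Eta, and Gamma — a synapomorphy uniting that clade.
All ingroup taxa share the derived state '0' for III; it defines the ingroup but does not resolve relationships within it.
IV (derived state '0') is unique to Eta (autapomorphy; uninformative for grouping).
Only Theta and Zeta show the derived state '1' for V, supporting them as a clade.
Most parsimonious ingroup topology: ((Zeta,Theta),((Delta,Gamma),Eta)).
Gamma and Delta form a cherry on this tree, so they are sister taxa.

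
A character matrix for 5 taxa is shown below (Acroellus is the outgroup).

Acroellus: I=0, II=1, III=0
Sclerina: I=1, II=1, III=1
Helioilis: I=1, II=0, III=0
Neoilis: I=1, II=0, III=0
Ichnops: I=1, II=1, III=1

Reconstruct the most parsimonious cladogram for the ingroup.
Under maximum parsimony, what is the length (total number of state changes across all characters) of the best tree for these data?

3

Character polarity is set by the outgroup: the derived state is whichever differs from the outgroup's state, so for II the derived state is '0', and for the remaining characters it is '1'.
All ingroup taxa share the derived state '1' for I; it defines the ingroup but does not resolve relationships within it.
II (derived state '0') is shared by Helioilis and Neoilis — a synapomorphy uniting that clade.
III (derived state '1') is shared by Ichnops and Sclerina — a synapomorphy uniting that clade.
Most parsimonious ingroup topology: ((Sclerina,Ichnops),(Helioilis,Neoilis)).
Changes per character on this tree: I: 1; II: 1; III: 1.
Total = 3.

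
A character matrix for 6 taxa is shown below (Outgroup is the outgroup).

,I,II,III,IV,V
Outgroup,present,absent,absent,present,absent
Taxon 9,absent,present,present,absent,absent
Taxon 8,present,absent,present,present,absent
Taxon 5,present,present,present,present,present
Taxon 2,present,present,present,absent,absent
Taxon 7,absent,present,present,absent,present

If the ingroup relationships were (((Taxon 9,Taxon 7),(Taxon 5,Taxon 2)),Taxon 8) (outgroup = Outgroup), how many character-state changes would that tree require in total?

Map each character onto (((Taxon 9,Taxon 7),(Taxon 5,Taxon 2)),Taxon 8) (rooted by Outgroup) and count the minimum state changes it requires (Fitch parsimony):
I: 1; II: 1; III: 1; IV: 2; V: 2.
Total tree length = 7.

7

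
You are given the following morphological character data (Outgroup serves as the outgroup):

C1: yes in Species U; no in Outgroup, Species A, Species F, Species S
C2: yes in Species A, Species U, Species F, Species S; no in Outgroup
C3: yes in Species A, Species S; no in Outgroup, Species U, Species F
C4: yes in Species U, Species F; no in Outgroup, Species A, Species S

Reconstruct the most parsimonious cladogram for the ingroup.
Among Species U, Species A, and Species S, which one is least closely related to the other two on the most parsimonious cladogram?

Species U

The outgroup has state 'no' for every character, so 'yes' is the derived state throughout.
C1: derived state 'yes' in Species U only — an autapomorphy, so it tells us nothing about relationships among taxa.
All ingroup taxa share the derived state 'yes' for C2; it defines the ingroup but does not resolve relationships within it.
C3 (derived state 'yes') is shared by Species A and Species S — a synapomorphy uniting that clade.
Only Species F and Species U show the derived state 'yes' for C4, supporting them as a clade.
Most parsimonious ingroup topology: ((Species A,Species S),(Species U,Species F)).
Species S and Species A share a more recent common ancestor with each other than either does with Species U, so Species U is the least closely related of the three.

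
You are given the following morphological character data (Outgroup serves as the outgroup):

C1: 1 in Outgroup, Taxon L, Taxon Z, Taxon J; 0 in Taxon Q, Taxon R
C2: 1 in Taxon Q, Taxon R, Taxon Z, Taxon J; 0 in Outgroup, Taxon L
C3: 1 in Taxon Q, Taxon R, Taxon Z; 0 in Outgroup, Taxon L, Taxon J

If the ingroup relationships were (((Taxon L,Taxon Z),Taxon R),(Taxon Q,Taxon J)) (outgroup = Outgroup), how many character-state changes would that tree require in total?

7

Map each character onto (((Taxon L,Taxon Z),Taxon R),(Taxon Q,Taxon J)) (rooted by Outgroup) and count the minimum state changes it requires (Fitch parsimony):
C1: 2; C2: 2; C3: 3.
Total tree length = 7.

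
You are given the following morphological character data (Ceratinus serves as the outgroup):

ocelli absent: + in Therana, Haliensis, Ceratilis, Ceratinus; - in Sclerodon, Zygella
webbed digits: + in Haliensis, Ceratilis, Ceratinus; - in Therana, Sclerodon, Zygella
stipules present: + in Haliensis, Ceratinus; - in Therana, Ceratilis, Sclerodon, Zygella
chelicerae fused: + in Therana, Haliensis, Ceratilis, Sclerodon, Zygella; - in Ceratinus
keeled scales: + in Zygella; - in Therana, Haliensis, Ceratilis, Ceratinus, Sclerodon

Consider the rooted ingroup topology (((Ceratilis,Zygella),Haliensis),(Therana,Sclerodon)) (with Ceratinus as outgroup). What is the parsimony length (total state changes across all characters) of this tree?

8

Map each character onto (((Ceratilis,Zygella),Haliensis),(Therana,Sclerodon)) (rooted by Ceratinus) and count the minimum state changes it requires (Fitch parsimony):
ocelli absent: 2; webbed digits: 2; stipules present: 2; chelicerae fused: 1; keeled scales: 1.
Total tree length = 8.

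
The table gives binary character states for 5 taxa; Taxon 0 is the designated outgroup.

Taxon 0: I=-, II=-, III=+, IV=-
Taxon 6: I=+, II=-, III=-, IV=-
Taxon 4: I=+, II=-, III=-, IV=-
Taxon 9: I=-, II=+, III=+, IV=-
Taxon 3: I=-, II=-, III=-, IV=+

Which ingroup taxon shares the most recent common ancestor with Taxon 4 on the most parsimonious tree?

Character polarity is set by the outgroup: the derived state is whichever differs from the outgroup's state, so for III the derived state is '-', and for the remaining characters it is '+'.
I: derived state '+' in Taxon 4 and Taxon 6 only — synapomorphy for {Taxon 4, Taxon 6}.
II (derived state '+') is unique to Taxon 9 (autapomorphy; uninformative for grouping).
III: derived state '-' in Taxon 3, Taxon 4, and Taxon 6 only — synapomorphy for {Taxon 3, Taxon 4, Taxon 6}.
IV (derived state '+') is unique to Taxon 3 (autapomorphy; uninformative for grouping).
Most parsimonious ingroup topology: (((Taxon 6,Taxon 4),Taxon 3),Taxon 9).
Taxon 4 and Taxon 6 form a cherry on this tree, so they are sister taxa.

Taxon 6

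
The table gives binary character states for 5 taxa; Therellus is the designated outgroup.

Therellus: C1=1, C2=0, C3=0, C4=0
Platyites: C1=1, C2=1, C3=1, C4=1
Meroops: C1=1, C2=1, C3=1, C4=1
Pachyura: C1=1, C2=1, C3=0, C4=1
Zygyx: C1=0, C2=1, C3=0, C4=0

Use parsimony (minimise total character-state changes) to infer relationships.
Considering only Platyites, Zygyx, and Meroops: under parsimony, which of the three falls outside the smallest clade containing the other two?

Zygyx

Character polarity is set by the outgroup: the derived state is whichever differs from the outgroup's state, so for C1 the derived state is '0', and for the remaining characters it is '1'.
C1 (derived state '0') is unique to Zygyx (autapomorphy; uninformative for grouping).
All ingroup taxa share the derived state '1' for C2; it defines the ingroup but does not resolve relationships within it.
C3 (derived state '1') is shared by Meroops and Platyites — a synapomorphy uniting that clade.
Only Meroops, Pachyura, and Platyites show the derived state '1' for C4, supporting them as a clade.
Most parsimonious ingroup topology: (((Platyites,Meroops),Pachyura),Zygyx).
Meroops and Platyites share a more recent common ancestor with each other than either does with Zygyx, so Zygyx is the least closely related of the three.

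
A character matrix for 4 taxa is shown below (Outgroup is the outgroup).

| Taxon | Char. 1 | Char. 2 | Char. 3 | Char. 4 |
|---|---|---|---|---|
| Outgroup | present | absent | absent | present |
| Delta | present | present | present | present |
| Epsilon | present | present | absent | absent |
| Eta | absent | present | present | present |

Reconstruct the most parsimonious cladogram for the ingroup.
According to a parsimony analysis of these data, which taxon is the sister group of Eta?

Character polarity is set by the outgroup: the derived state is whichever differs from the outgroup's state, so for Char. 1, Char. 4 the derived state is 'absent', and for the remaining characters it is 'present'.
Char. 1 (derived state 'absent') is unique to Eta (autapomorphy; uninformative for grouping).
All ingroup taxa share the derived state 'present' for Char. 2; it defines the ingroup but does not resolve relationships within it.
Char. 3 (derived state 'present') is shared by Delta and Eta — a synapomorphy uniting that clade.
Char. 4: derived state 'absent' in Epsilon only — an autapomorphy, so it tells us nothing about relationships among taxa.
Most parsimonious ingroup topology: ((Delta,Eta),Epsilon).
Eta and Delta form a cherry on this tree, so they are sister taxa.

Delta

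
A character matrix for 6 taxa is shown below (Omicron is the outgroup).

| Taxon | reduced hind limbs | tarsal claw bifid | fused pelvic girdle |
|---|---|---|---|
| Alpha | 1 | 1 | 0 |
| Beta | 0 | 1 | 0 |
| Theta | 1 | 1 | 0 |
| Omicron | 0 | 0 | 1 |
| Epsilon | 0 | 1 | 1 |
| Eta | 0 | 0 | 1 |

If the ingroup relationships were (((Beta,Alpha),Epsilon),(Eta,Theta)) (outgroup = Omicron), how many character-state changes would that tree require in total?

Map each character onto (((Beta,Alpha),Epsilon),(Eta,Theta)) (rooted by Omicron) and count the minimum state changes it requires (Fitch parsimony):
reduced hind limbs: 2; tarsal claw bifid: 2; fused pelvic girdle: 2.
Total tree length = 6.

6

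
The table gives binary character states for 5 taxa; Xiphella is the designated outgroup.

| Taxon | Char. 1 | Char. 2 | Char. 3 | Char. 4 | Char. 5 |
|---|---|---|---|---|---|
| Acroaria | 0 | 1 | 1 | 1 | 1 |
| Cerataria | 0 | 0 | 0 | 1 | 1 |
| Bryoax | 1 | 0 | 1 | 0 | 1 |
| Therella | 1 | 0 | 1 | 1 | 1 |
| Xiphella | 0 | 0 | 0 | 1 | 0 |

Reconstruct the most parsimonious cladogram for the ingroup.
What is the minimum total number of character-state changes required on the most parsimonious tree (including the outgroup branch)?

Character polarity is set by the outgroup: the derived state is whichever differs from the outgroup's state, so for Char. 4 the derived state is '0', and for the remaining characters it is '1'.
Char. 1: derived state '1' in Bryoax and Therella only — synapomorphy for {Bryoax, Therella}.
Char. 2 (derived state '1') is unique to Acroaria (autapomorphy; uninformative for grouping).
Only Acroaria, Bryoax, and Therella show the derived state '1' for Char. 3, supporting them as a clade.
Char. 4 (derived state '0') is unique to Bryoax (autapomorphy; uninformative for grouping).
Char. 5 (derived state '1') is shared by all ingroup taxa — unites the whole ingroup.
Most parsimonious ingroup topology: (Cerataria,(Acroaria,(Therella,Bryoax))).
Changes per character on this tree: Char. 1: 1; Char. 2: 1; Char. 3: 1; Char. 4: 1; Char. 5: 1.
Total = 5.

5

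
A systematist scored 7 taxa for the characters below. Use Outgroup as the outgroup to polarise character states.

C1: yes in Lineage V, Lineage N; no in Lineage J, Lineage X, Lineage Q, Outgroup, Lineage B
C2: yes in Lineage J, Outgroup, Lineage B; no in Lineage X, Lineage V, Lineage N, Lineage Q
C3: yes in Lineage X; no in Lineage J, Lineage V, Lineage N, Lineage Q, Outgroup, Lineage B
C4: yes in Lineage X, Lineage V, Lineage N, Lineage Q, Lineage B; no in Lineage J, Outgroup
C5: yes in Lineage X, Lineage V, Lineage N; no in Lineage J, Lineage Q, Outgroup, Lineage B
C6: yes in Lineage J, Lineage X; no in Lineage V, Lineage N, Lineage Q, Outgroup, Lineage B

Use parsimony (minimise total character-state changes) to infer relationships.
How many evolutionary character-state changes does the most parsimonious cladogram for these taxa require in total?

7

Character polarity is set by the outgroup: the derived state is whichever differs from the outgroup's state, so for C2 the derived state is 'no', and for the remaining characters it is 'yes'.
Only Lineage N and Lineage V show the derived state 'yes' for C1, supporting them as a clade.
Only Lineage N, Lineage Q, Lineage V, and Lineage X show the derived state 'no' for C2, supporting them as a clade.
C3: derived state 'yes' in Lineage X only — an autapomorphy, so it tells us nothing about relationships among taxa.
C4 (derived state 'yes') is shared by Lineage B, Lineage N, Lineage Q, Lineage V, and Lineage X — a synapomorphy uniting that clade.
C5 (derived state 'yes') is shared by Lineage N, Lineage V, and Lineage X — a synapomorphy uniting that clade.
C6 groups Lineage J and Lineage X, which is incompatible with the clades supported by the remaining characters; treating it as convergent (homoplasy) costs fewer steps than any alternative tree.
Most parsimonious ingroup topology: (((((Lineage N,Lineage V),Lineage X),Lineage Q),Lineage B),Lineage J).
Changes per character on this tree: C1: 1; C2: 1; C3: 1; C4: 1; C5: 1; C6: 2.
Total = 7.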